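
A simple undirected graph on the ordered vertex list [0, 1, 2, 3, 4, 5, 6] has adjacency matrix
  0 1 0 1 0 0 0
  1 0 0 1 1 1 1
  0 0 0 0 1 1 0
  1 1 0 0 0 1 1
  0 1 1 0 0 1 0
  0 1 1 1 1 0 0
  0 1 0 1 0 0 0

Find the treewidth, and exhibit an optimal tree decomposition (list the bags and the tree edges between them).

The largest bag has 3 vertices, giving width 2; this decomposition certifies tw(G) ≤ 2. On the other hand G contains the 3-clique {0, 1, 3}. A clique must lie in a single bag of any decomposition, so no decomposition can have width below 2. The upper and lower bounds meet at 2, so that is the treewidth.

Treewidth 2.
One such decomposition:
Bags: B1 = {0, 1, 3}  B2 = {1, 3, 5}  B3 = {1, 4, 5}  B4 = {2, 4, 5}  B5 = {1, 3, 6}
Tree: B1–B2, B2–B3, B3–B4, B2–B5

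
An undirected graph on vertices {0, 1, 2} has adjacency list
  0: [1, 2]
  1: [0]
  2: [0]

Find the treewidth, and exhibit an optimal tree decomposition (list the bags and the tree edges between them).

The largest bag has 2 vertices, giving width 1; this decomposition certifies tw(G) ≤ 1. Any graph with an edge has treewidth ≥ 1, and G has the edge 2–0. Combining the bounds, tw(G) = 1.

Treewidth 1.
One such decomposition:
Bags: B1 = {0, 2}  B2 = {0, 1}
Tree: B1–B2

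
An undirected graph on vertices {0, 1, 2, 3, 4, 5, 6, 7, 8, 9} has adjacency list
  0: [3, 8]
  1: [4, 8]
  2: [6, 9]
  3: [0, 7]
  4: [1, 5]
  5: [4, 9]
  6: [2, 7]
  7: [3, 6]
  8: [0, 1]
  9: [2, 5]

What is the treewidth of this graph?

2

A width-2 tree decomposition is:
Bags: B1 = {4, 5, 9}  B2 = {1, 4, 9}  B3 = {1, 8, 9}  B4 = {0, 8, 9}  B5 = {0, 3, 9}  B6 = {3, 7, 9}  B7 = {6, 7, 9}  B8 = {2, 6, 9}
Tree: B1–B2, B2–B3, B3–B4, B4–B5, B5–B6, B6–B7, B7–B8
The largest bag has 3 vertices, giving width 2; this decomposition certifies tw(G) ≤ 2. The edges 9–5–4–1–8–0–3–7–6–2–9 form a cycle, so G is not a tree and its treewidth is at least 2. Hence tw(G) = 2 exactly.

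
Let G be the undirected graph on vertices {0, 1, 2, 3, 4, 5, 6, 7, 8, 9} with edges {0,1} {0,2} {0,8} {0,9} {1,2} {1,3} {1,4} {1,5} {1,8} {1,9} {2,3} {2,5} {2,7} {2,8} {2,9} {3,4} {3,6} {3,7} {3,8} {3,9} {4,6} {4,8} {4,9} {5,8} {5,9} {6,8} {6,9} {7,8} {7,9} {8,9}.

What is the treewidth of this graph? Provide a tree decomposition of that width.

Treewidth 4.
One optimal decomposition is:
Bags: B1 = {1, 3, 4, 8, 9}  B2 = {3, 4, 6, 8, 9}  B3 = {1, 2, 3, 8, 9}  B4 = {2, 3, 7, 8, 9}  B5 = {0, 1, 2, 8, 9}  B6 = {1, 2, 5, 8, 9}
Tree: B1–B2, B1–B3, B3–B4, B3–B5, B3–B6

Each bag holds 5 vertices, so the decomposition has width 4, which upper-bounds the treewidth. Conversely, {0, 1, 2, 8, 9} is a clique of size 5, and the vertices of any clique must share a bag in every tree decomposition; so some bag has ≥ 5 vertices and tw(G) ≥ 4. Combining the bounds, tw(G) = 4.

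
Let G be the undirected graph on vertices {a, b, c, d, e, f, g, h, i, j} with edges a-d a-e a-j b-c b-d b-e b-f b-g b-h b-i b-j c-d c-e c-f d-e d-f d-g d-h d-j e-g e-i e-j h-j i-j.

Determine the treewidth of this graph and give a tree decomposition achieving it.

Every bag has size at most 4, so the width is 4 − 1 = 3 and tw(G) ≤ 3. Conversely, {a, d, e, j} is a clique of size 4, and the vertices of any clique must share a bag in every tree decomposition; so some bag has ≥ 4 vertices and tw(G) ≥ 3. The upper and lower bounds meet at 3, so that is the treewidth.

Treewidth 3.
Bags: B1 = {b, d, e, g}  B2 = {b, c, d, e}  B3 = {b, d, e, j}  B4 = {b, c, d, f}  B5 = {a, d, e, j}  B6 = {b, e, i, j}  B7 = {b, d, h, j}
Tree: B1–B2, B1–B3, B2–B4, B3–B5, B3–B6, B3–B7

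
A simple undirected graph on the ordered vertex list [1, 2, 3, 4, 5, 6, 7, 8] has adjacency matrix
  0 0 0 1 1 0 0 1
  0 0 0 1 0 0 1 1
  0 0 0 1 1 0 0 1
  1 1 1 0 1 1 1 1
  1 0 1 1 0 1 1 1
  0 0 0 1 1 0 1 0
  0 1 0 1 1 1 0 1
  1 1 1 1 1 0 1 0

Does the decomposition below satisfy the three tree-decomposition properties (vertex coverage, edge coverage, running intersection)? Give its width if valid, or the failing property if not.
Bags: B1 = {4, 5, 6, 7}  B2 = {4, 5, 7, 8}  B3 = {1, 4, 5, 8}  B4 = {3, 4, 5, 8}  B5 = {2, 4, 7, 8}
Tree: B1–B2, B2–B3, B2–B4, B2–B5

Every vertex of G appears in some bag (union = {1, 2, 3, 4, 5, 6, 7, 8}); every edge is covered by a bag; and for each vertex v the set of bags containing v is connected in the bag tree. The decomposition is therefore valid. The largest bag has 4 vertices, so the width is 3.

Yes; width 3.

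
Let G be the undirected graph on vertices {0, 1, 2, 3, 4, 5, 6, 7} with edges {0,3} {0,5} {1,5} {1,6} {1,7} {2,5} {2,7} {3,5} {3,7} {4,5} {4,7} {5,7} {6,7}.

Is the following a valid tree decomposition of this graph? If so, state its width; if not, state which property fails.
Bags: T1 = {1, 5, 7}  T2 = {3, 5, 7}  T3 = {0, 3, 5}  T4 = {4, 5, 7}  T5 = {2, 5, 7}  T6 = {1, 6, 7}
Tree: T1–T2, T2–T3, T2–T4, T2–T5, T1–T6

Yes; width 2.

Every vertex of G appears in some bag (union = {0, 1, 2, 3, 4, 5, 6, 7}); every edge is covered by a bag; and for each vertex v the set of bags containing v is connected in the bag tree. The decomposition is therefore valid. The largest bag has 3 vertices, so the width is 2.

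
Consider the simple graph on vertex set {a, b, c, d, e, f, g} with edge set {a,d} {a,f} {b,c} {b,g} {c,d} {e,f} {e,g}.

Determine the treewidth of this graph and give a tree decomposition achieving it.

Each bag holds 3 vertices, so the decomposition has width 2, which upper-bounds the treewidth. The edges d–a–f–e–g–b–c–d form a cycle, so G is not a tree and its treewidth is at least 2. The upper and lower bounds meet at 2, so that is the treewidth.

Treewidth 2.
One optimal decomposition is:
Bags: B1 = {a, d, f}  B2 = {d, e, f}  B3 = {d, e, g}  B4 = {b, d, g}  B5 = {b, c, d}
Tree: B1–B2, B2–B3, B3–B4, B4–B5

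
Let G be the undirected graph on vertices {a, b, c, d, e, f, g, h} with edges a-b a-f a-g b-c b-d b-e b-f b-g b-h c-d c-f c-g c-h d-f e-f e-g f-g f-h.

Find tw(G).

A width-3 tree decomposition is:
Bags: B1 = {b, c, d, f}  B2 = {b, c, f, h}  B3 = {b, c, f, g}  B4 = {b, e, f, g}  B5 = {a, b, f, g}
Tree: B1–B2, B2–B3, B3–B4, B4–B5
Each bag holds 4 vertices, so the decomposition has width 3, which upper-bounds the treewidth. For the lower bound, the 4 vertices {b, c, d, f} are pairwise adjacent, and any tree decomposition puts a clique entirely inside one bag — forcing width ≥ 3. The upper and lower bounds meet at 3, so that is the treewidth.

3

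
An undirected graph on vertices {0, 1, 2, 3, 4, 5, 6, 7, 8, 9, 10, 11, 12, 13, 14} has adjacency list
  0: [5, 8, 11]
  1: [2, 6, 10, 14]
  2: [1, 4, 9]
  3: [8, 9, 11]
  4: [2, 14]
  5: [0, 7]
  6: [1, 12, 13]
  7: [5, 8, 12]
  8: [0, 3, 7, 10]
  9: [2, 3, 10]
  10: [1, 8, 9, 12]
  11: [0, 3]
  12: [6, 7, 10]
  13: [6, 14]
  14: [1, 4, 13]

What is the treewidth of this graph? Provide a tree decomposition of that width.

The largest bag has 4 vertices, giving width 3; this decomposition certifies tw(G) ≤ 3. For the lower bound: the 4 vertex sets {0,5,11}, {7}, {8}, {3,9,10,12} are disjoint, each induces a connected subgraph, and every pair is joined by at least one edge of G. Contracting each set to a single vertex therefore yields K_{4} as a minor, and since treewidth is minor-monotone, tw(G) ≥ tw(K_{4}) = 3. Combining the bounds, tw(G) = 3.

Treewidth 3.
One such decomposition:
Bags: B1 = {0, 5, 7, 11}  B2 = {0, 7, 8, 11}  B3 = {3, 7, 8, 11}  B4 = {3, 7, 8, 12}  B5 = {3, 8, 10, 12}  B6 = {3, 9, 10, 12}  B7 = {6, 9, 10, 12}  B8 = {1, 6, 9, 10}  B9 = {1, 2, 6, 9}  B10 = {1, 2, 6, 13}  B11 = {1, 2, 13, 14}  B12 = {2, 4, 13, 14}
Tree: B1–B2, B2–B3, B3–B4, B4–B5, B5–B6, B6–B7, B7–B8, B8–B9, B9–B10, B10–B11, B11–B12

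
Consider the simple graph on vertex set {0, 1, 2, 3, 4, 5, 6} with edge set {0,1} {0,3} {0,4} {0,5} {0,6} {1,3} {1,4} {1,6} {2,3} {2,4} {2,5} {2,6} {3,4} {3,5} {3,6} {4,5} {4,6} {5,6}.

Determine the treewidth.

4

A width-4 tree decomposition is:
Bags: B1 = {0, 1, 3, 4, 6}  B2 = {0, 3, 4, 5, 6}  B3 = {2, 3, 4, 5, 6}
Tree: B1–B2, B2–B3
Each bag holds 5 vertices, so the decomposition has width 4, which upper-bounds the treewidth. For the lower bound, the 5 vertices {0, 1, 3, 4, 6} are pairwise adjacent, and any tree decomposition puts a clique entirely inside one bag — forcing width ≥ 4. Hence tw(G) = 4 exactly.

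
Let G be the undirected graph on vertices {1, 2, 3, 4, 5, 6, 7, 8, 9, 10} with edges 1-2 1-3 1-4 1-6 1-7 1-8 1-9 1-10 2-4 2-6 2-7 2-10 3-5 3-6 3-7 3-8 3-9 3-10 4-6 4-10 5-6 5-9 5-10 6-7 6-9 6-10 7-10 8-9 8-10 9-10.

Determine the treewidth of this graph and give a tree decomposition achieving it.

Treewidth 4.
One optimal decomposition is:
Bags: B1 = {1, 3, 6, 9, 10}  B2 = {1, 3, 8, 9, 10}  B3 = {1, 3, 6, 7, 10}  B4 = {1, 2, 6, 7, 10}  B5 = {3, 5, 6, 9, 10}  B6 = {1, 2, 4, 6, 10}
Tree: B1–B2, B1–B3, B3–B4, B1–B5, B4–B6

Each bag holds 5 vertices, so the decomposition has width 4, which upper-bounds the treewidth. For the lower bound, the 5 vertices {1, 3, 8, 9, 10} are pairwise adjacent, and any tree decomposition puts a clique entirely inside one bag — forcing width ≥ 4. Combining the bounds, tw(G) = 4.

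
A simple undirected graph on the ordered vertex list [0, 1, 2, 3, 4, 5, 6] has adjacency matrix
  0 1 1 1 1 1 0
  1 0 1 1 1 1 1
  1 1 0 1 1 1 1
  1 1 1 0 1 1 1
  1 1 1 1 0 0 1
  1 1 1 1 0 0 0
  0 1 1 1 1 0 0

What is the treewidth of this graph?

4

A width-4 tree decomposition is:
Bags: B1 = {0, 1, 2, 3, 5}  B2 = {0, 1, 2, 3, 4}  B3 = {1, 2, 3, 4, 6}
Tree: B1–B2, B2–B3
The largest bag has 5 vertices, giving width 4; this decomposition certifies tw(G) ≤ 4. For the lower bound, the 5 vertices {0, 1, 2, 3, 4} are pairwise adjacent, and any tree decomposition puts a clique entirely inside one bag — forcing width ≥ 4. Hence tw(G) = 4 exactly.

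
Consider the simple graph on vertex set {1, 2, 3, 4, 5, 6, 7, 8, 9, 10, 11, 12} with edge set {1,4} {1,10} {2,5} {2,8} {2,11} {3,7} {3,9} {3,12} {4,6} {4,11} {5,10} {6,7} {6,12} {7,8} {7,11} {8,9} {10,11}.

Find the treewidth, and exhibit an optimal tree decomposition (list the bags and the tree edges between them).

Treewidth 3.
One optimal decomposition is:
Bags: B1 = {1, 2, 5, 10}  B2 = {1, 2, 10, 11}  B3 = {1, 2, 4, 11}  B4 = {2, 4, 8, 11}  B5 = {4, 7, 8, 11}  B6 = {4, 6, 7, 8}  B7 = {6, 7, 8, 9}  B8 = {3, 6, 7, 9}  B9 = {3, 6, 9, 12}
Tree: B1–B2, B2–B3, B3–B4, B4–B5, B5–B6, B6–B7, B7–B8, B8–B9

The largest bag has 4 vertices, giving width 3; this decomposition certifies tw(G) ≤ 3. For the lower bound: the 4 vertex sets {1,5,10}, {2}, {11}, {4,6,7,8} are disjoint, each induces a connected subgraph, and every pair is joined by at least one edge of G. Contracting each set to a single vertex therefore yields K_{4} as a minor, and since treewidth is minor-monotone, tw(G) ≥ tw(K_{4}) = 3. The upper and lower bounds meet at 3, so that is the treewidth.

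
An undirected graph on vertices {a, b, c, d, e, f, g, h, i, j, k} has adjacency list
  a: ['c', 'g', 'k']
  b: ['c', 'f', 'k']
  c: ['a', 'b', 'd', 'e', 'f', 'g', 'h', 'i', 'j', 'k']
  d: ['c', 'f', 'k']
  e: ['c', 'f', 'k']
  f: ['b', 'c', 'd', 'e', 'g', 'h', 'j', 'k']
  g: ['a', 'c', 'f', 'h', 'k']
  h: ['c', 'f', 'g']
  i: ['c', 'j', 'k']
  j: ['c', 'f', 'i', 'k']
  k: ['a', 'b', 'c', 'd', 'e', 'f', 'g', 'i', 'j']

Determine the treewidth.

3

A width-3 tree decomposition is:
Bags: B1 = {b, c, f, k}  B2 = {c, f, g, k}  B3 = {c, f, j, k}  B4 = {c, e, f, k}  B5 = {c, d, f, k}  B6 = {a, c, g, k}  B7 = {c, f, g, h}  B8 = {c, i, j, k}
Tree: B1–B2, B1–B3, B2–B4, B3–B5, B2–B6, B2–B7, B3–B8
Every bag has size at most 4, so the width is 4 − 1 = 3 and tw(G) ≤ 3. For the lower bound, the 4 vertices {c, f, g, h} are pairwise adjacent, and any tree decomposition puts a clique entirely inside one bag — forcing width ≥ 3. Combining the bounds, tw(G) = 3.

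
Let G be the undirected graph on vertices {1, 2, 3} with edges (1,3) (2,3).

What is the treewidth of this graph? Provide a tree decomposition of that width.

The largest bag has 2 vertices, giving width 1; this decomposition certifies tw(G) ≤ 1. G has an edge, so its treewidth is at least 1. Therefore the treewidth is 1.

Treewidth 1.
Bags: B1 = {2, 3}  B2 = {1, 3}
Tree: B1–B2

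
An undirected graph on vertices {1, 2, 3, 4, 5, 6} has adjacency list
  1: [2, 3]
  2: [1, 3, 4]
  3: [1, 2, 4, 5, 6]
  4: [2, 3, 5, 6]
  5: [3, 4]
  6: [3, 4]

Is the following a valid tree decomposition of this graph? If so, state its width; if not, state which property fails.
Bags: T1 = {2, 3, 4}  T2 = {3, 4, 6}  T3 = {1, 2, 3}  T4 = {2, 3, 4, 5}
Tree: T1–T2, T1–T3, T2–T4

A tree decomposition must satisfy three properties: every vertex lies in some bag; for every edge, both endpoints lie together in some bag; and for every vertex, the bags containing it form a connected subtree. Here bags containing vertex 2 are not connected in the tree, so the decomposition is invalid.

No — bags containing vertex 2 are not connected in the tree.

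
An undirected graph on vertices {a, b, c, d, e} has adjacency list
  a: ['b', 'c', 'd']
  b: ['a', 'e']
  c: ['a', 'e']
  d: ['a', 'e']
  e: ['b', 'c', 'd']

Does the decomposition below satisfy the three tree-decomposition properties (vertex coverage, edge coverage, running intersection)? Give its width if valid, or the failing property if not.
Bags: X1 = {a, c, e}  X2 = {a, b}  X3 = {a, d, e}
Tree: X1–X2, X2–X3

No — edge (e,b) lies in no bag.

A tree decomposition must satisfy three properties: every vertex lies in some bag; for every edge, both endpoints lie together in some bag; and for every vertex, the bags containing it form a connected subtree. Here edge (e,b) lies in no bag, so the decomposition is invalid.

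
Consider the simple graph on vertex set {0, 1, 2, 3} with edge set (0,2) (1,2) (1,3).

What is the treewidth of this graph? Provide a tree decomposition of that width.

Every bag has size at most 2, so the width is 2 − 1 = 1 and tw(G) ≤ 1. Any graph with an edge has treewidth ≥ 1, and G has the edge 2–1. Hence tw(G) = 1 exactly.

Treewidth 1.
One optimal decomposition is:
Bags: B1 = {1, 2}  B2 = {1, 3}  B3 = {0, 2}
Tree: B1–B2, B1–B3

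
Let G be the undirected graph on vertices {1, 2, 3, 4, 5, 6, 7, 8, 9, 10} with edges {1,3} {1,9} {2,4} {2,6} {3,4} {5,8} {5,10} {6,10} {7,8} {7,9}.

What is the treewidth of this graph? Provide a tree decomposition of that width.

The largest bag has 3 vertices, giving width 2; this decomposition certifies tw(G) ≤ 2. Since 8–5–10–6–2–4–3–1–9–7–8 is a cycle in G, G is not acyclic. Forests are exactly the graphs of treewidth ≤ 1, so tw(G) ≥ 2. Hence tw(G) = 2 exactly.

Treewidth 2.
Bags: B1 = {5, 8, 10}  B2 = {6, 8, 10}  B3 = {2, 6, 8}  B4 = {2, 4, 8}  B5 = {3, 4, 8}  B6 = {1, 3, 8}  B7 = {1, 8, 9}  B8 = {7, 8, 9}
Tree: B1–B2, B2–B3, B3–B4, B4–B5, B5–B6, B6–B7, B7–B8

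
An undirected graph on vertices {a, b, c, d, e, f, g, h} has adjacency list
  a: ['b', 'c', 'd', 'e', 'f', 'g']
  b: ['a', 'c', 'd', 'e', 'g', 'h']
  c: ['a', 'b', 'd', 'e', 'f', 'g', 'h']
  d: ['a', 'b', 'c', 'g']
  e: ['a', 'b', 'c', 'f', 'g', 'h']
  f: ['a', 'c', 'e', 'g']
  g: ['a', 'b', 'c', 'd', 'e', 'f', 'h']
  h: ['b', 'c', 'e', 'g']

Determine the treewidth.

A width-4 tree decomposition is:
Bags: B1 = {a, b, c, e, g}  B2 = {b, c, e, g, h}  B3 = {a, b, c, d, g}  B4 = {a, c, e, f, g}
Tree: B1–B2, B1–B3, B1–B4
The largest bag has 5 vertices, giving width 4; this decomposition certifies tw(G) ≤ 4. On the other hand G contains the 5-clique {a, c, e, f, g}. A clique must lie in a single bag of any decomposition, so no decomposition can have width below 4. The upper and lower bounds meet at 4, so that is the treewidth.

4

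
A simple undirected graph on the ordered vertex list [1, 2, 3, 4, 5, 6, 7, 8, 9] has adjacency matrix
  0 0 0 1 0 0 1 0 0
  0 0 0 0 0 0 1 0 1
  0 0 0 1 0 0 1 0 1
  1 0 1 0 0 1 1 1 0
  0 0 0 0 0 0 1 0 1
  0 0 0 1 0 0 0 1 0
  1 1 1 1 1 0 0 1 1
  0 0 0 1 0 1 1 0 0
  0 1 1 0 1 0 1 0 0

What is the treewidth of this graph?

2

A width-2 tree decomposition is:
Bags: B1 = {3, 4, 7}  B2 = {3, 7, 9}  B3 = {2, 7, 9}  B4 = {4, 7, 8}  B5 = {1, 4, 7}  B6 = {5, 7, 9}  B7 = {4, 6, 8}
Tree: B1–B2, B2–B3, B1–B4, B1–B5, B3–B6, B4–B7
The largest bag has 3 vertices, giving width 2; this decomposition certifies tw(G) ≤ 2. Conversely, {4, 6, 8} is a clique of size 3, and the vertices of any clique must share a bag in every tree decomposition; so some bag has ≥ 3 vertices and tw(G) ≥ 2. Combining the bounds, tw(G) = 2.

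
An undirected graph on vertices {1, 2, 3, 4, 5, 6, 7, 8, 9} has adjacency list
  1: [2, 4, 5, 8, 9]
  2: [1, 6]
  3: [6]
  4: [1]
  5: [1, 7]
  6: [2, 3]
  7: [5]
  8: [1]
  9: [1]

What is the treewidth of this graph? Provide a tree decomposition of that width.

Treewidth 1.
One optimal decomposition is:
Bags: B1 = {1, 8}  B2 = {1, 2}  B3 = {1, 5}  B4 = {5, 7}  B5 = {2, 6}  B6 = {1, 9}  B7 = {3, 6}  B8 = {1, 4}
Tree: B1–B2, B1–B3, B3–B4, B2–B5, B1–B6, B5–B7, B1–B8

Every bag has size at most 2, so the width is 2 − 1 = 1 and tw(G) ≤ 1. G has an edge, so its treewidth is at least 1. The upper and lower bounds meet at 1, so that is the treewidth.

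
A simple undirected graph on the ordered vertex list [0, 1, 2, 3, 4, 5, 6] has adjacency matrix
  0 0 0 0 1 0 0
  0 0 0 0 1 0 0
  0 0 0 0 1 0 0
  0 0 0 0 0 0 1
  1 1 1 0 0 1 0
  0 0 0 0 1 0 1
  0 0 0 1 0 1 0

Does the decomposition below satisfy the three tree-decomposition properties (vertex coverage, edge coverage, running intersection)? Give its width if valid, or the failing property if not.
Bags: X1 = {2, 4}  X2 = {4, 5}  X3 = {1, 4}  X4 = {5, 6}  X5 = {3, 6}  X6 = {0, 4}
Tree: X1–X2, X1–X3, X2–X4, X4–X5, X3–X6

Checking the three conditions: (i) the bags cover all of {0, 1, 2, 3, 4, 5, 6}; (ii) for each edge, some bag contains both endpoints; (iii) the bags containing any fixed vertex form a subtree. All hold, so the decomposition is valid with width 2 − 1 = 1.

Yes; width 1.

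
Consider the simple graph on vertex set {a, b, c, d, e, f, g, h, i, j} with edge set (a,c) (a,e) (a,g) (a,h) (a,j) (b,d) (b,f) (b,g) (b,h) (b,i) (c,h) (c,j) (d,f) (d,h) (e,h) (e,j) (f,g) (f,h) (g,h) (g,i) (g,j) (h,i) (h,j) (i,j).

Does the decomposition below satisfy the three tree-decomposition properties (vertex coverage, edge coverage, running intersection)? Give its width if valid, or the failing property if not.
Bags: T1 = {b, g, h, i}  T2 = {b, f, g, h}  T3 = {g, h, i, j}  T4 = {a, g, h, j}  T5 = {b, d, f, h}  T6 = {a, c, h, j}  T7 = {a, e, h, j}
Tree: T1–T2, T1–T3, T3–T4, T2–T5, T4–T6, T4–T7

Vertex coverage: the bags together contain {a, b, c, d, e, f, g, h, i, j}, the full vertex set. Edge coverage: each edge of G has both endpoints in at least one bag. Running intersection: for every vertex, the bags containing it form a connected subtree. All three properties hold, so this is a valid tree decomposition of width max|bag| − 1 = 3, and hence tw(G) ≤ 3.

Yes; width 3.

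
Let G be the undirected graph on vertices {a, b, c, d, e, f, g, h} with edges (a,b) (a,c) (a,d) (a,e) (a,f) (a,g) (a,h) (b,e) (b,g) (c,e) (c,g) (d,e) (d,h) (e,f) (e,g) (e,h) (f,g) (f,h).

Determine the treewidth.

A width-3 tree decomposition is:
Bags: B1 = {a, e, f, g}  B2 = {a, b, e, g}  B3 = {a, e, f, h}  B4 = {a, d, e, h}  B5 = {a, c, e, g}
Tree: B1–B2, B1–B3, B3–B4, B1–B5
Every bag has size at most 4, so the width is 4 − 1 = 3 and tw(G) ≤ 3. On the other hand G contains the 4-clique {a, d, e, h}. A clique must lie in a single bag of any decomposition, so no decomposition can have width below 3. Combining the bounds, tw(G) = 3.

3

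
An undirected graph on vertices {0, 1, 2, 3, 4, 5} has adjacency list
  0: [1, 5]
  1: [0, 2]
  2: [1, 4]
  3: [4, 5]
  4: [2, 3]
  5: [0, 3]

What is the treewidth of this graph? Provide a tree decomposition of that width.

Each bag holds 3 vertices, so the decomposition has width 2, which upper-bounds the treewidth. The edges 2–4–3–5–0–1–2 form a cycle, so G is not a tree and its treewidth is at least 2. The upper and lower bounds meet at 2, so that is the treewidth.

Treewidth 2.
One such decomposition:
Bags: B1 = {2, 3, 4}  B2 = {2, 3, 5}  B3 = {0, 2, 5}  B4 = {0, 1, 2}
Tree: B1–B2, B2–B3, B3–B4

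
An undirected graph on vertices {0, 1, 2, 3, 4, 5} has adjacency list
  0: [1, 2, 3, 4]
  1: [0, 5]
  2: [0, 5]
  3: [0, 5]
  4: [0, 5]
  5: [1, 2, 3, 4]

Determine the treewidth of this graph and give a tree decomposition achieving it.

The largest bag has 3 vertices, giving width 2; this decomposition certifies tw(G) ≤ 2. Since 1–0–2–5–1 is a cycle in G, G is not acyclic. Forests are exactly the graphs of treewidth ≤ 1, so tw(G) ≥ 2. Hence tw(G) = 2 exactly.

Treewidth 2.
One such decomposition:
Bags: B1 = {0, 1, 5}  B2 = {0, 2, 5}  B3 = {0, 4, 5}  B4 = {0, 3, 5}
Tree: B1–B2, B2–B3, B3–B4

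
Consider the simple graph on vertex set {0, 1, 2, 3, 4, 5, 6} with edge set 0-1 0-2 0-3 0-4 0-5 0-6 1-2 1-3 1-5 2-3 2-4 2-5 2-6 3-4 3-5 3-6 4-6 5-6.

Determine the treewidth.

A width-4 tree decomposition is:
Bags: B1 = {0, 2, 3, 4, 6}  B2 = {0, 2, 3, 5, 6}  B3 = {0, 1, 2, 3, 5}
Tree: B1–B2, B2–B3
Every bag has size at most 5, so the width is 5 − 1 = 4 and tw(G) ≤ 4. For the lower bound, the 5 vertices {0, 2, 3, 4, 6} are pairwise adjacent, and any tree decomposition puts a clique entirely inside one bag — forcing width ≥ 4. The upper and lower bounds meet at 4, so that is the treewidth.

4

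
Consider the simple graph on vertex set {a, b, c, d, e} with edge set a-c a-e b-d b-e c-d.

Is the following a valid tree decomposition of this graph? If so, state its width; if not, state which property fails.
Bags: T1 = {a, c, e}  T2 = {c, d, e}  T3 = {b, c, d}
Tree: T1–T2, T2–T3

No — edge (e,b) lies in no bag.

A tree decomposition must satisfy three properties: every vertex lies in some bag; for every edge, both endpoints lie together in some bag; and for every vertex, the bags containing it form a connected subtree. Here edge (e,b) lies in no bag, so the decomposition is invalid.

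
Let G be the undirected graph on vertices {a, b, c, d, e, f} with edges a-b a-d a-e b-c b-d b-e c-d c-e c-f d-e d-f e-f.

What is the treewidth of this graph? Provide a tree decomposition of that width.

The largest bag has 4 vertices, giving width 3; this decomposition certifies tw(G) ≤ 3. For the lower bound, the 4 vertices {c, d, e, f} are pairwise adjacent, and any tree decomposition puts a clique entirely inside one bag — forcing width ≥ 3. Hence tw(G) = 3 exactly.

Treewidth 3.
One optimal decomposition is:
Bags: B1 = {b, c, d, e}  B2 = {a, b, d, e}  B3 = {c, d, e, f}
Tree: B1–B2, B1–B3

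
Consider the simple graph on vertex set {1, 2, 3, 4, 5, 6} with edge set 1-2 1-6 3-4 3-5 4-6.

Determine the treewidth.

A width-1 tree decomposition is:
Bags: B1 = {3, 5}  B2 = {3, 4}  B3 = {4, 6}  B4 = {1, 6}  B5 = {1, 2}
Tree: B1–B2, B2–B3, B3–B4, B4–B5
The largest bag has 2 vertices, giving width 1; this decomposition certifies tw(G) ≤ 1. Since G has at least one edge (e.g. 5–3), it is not an edgeless graph, so tw(G) ≥ 1. Hence tw(G) = 1 exactly.

1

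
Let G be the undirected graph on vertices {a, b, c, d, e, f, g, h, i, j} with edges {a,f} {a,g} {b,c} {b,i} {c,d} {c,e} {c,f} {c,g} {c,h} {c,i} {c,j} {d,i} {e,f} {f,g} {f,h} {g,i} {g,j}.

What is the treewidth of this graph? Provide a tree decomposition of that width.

Each bag holds 3 vertices, so the decomposition has width 2, which upper-bounds the treewidth. For the lower bound, the 3 vertices {c, d, i} are pairwise adjacent, and any tree decomposition puts a clique entirely inside one bag — forcing width ≥ 2. The upper and lower bounds meet at 2, so that is the treewidth.

Treewidth 2.
Bags: B1 = {c, f, g}  B2 = {a, f, g}  B3 = {c, g, j}  B4 = {c, f, h}  B5 = {c, g, i}  B6 = {c, e, f}  B7 = {c, d, i}  B8 = {b, c, i}
Tree: B1–B2, B1–B3, B1–B4, B1–B5, B4–B6, B5–B7, B7–B8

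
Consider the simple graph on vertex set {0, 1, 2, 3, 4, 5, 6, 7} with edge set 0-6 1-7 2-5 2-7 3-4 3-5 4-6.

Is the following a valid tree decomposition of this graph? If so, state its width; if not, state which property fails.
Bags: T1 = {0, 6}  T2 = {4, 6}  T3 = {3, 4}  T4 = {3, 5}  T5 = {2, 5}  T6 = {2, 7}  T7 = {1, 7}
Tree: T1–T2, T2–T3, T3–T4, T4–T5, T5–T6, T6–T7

Every vertex of G appears in some bag (union = {0, 1, 2, 3, 4, 5, 6, 7}); every edge is covered by a bag; and for each vertex v the set of bags containing v is connected in the bag tree. The decomposition is therefore valid. The largest bag has 2 vertices, so the width is 1.

Yes; width 1.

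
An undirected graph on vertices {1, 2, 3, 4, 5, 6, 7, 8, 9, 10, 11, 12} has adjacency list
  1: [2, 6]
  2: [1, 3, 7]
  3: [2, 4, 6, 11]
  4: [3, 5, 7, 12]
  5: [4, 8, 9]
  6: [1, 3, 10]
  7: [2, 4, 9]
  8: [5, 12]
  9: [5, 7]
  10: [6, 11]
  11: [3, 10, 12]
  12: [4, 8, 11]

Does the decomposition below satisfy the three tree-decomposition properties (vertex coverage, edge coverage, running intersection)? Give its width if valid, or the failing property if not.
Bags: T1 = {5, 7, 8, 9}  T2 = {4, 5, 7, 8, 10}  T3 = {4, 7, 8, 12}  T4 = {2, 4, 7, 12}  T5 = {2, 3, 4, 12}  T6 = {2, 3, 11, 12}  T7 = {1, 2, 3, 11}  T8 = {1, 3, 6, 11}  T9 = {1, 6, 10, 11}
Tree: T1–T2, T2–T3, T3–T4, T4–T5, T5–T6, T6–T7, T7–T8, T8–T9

No — bags containing vertex 10 are not connected in the tree.

A tree decomposition must satisfy three properties: every vertex lies in some bag; for every edge, both endpoints lie together in some bag; and for every vertex, the bags containing it form a connected subtree. Here bags containing vertex 10 are not connected in the tree, so the decomposition is invalid.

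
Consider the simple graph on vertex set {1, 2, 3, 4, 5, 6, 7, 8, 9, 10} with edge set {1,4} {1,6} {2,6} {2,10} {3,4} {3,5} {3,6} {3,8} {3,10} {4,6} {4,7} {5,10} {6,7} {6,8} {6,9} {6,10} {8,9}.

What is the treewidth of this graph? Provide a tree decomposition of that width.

Every bag has size at most 3, so the width is 3 − 1 = 2 and tw(G) ≤ 2. For the lower bound, the 3 vertices {3, 5, 10} are pairwise adjacent, and any tree decomposition puts a clique entirely inside one bag — forcing width ≥ 2. Combining the bounds, tw(G) = 2.

Treewidth 2.
One such decomposition:
Bags: B1 = {4, 6, 7}  B2 = {3, 4, 6}  B3 = {3, 6, 10}  B4 = {2, 6, 10}  B5 = {3, 6, 8}  B6 = {1, 4, 6}  B7 = {6, 8, 9}  B8 = {3, 5, 10}
Tree: B1–B2, B2–B3, B3–B4, B2–B5, B1–B6, B5–B7, B3–B8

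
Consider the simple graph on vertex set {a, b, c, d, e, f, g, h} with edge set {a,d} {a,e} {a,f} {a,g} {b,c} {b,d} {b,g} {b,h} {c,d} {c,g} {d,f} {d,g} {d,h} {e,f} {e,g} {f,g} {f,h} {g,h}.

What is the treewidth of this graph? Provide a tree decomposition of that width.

Treewidth 3.
One optimal decomposition is:
Bags: B1 = {b, d, g, h}  B2 = {d, f, g, h}  B3 = {b, c, d, g}  B4 = {a, d, f, g}  B5 = {a, e, f, g}
Tree: B1–B2, B1–B3, B2–B4, B4–B5

Each bag holds 4 vertices, so the decomposition has width 3, which upper-bounds the treewidth. For the lower bound, the 4 vertices {b, c, d, g} are pairwise adjacent, and any tree decomposition puts a clique entirely inside one bag — forcing width ≥ 3. Hence tw(G) = 3 exactly.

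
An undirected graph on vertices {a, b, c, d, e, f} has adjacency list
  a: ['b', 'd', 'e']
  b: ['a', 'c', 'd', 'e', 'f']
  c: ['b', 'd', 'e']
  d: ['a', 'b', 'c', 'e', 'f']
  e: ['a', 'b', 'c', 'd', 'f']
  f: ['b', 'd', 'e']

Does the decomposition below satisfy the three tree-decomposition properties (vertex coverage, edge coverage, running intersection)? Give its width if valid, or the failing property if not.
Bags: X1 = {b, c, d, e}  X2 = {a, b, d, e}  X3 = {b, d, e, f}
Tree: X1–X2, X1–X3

Yes; width 3.

Checking the three conditions: (i) the bags cover all of {a, b, c, d, e, f}; (ii) for each edge, some bag contains both endpoints; (iii) the bags containing any fixed vertex form a subtree. All hold, so the decomposition is valid with width 4 − 1 = 3.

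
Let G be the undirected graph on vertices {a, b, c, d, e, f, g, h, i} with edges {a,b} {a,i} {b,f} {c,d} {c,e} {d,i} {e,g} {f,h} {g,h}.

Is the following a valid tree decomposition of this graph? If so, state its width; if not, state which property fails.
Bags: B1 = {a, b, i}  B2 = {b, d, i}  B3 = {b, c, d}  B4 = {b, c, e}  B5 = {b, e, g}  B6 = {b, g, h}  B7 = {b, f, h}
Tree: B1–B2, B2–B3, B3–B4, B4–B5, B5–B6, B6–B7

Checking the three conditions: (i) the bags cover all of {a, b, c, d, e, f, g, h, i}; (ii) for each edge, some bag contains both endpoints; (iii) the bags containing any fixed vertex form a subtree. All hold, so the decomposition is valid with width 3 − 1 = 2.

Yes; width 2.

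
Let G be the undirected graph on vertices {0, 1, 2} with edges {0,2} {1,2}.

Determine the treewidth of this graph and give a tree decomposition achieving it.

The largest bag has 2 vertices, giving width 1; this decomposition certifies tw(G) ≤ 1. G has an edge, so its treewidth is at least 1. Therefore the treewidth is 1.

Treewidth 1.
One optimal decomposition is:
Bags: B1 = {1, 2}  B2 = {0, 2}
Tree: B1–B2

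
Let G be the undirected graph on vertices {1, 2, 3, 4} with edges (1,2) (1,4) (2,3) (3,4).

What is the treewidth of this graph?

2

A width-2 tree decomposition is:
Bags: B1 = {2, 3, 4}  B2 = {1, 2, 4}
Tree: B1–B2
Each bag holds 3 vertices, so the decomposition has width 2, which upper-bounds the treewidth. The edges 2–3–4–1–2 form a cycle, so G is not a tree and its treewidth is at least 2. Combining the bounds, tw(G) = 2.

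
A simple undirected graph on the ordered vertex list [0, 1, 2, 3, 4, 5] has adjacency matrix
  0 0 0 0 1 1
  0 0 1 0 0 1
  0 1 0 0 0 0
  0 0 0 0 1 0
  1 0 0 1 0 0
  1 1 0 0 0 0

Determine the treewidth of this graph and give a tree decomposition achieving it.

Treewidth 1.
Bags: B1 = {1, 2}  B2 = {1, 5}  B3 = {0, 5}  B4 = {0, 4}  B5 = {3, 4}
Tree: B1–B2, B2–B3, B3–B4, B4–B5

The largest bag has 2 vertices, giving width 1; this decomposition certifies tw(G) ≤ 1. Any graph with an edge has treewidth ≥ 1, and G has the edge 2–1. The upper and lower bounds meet at 1, so that is the treewidth.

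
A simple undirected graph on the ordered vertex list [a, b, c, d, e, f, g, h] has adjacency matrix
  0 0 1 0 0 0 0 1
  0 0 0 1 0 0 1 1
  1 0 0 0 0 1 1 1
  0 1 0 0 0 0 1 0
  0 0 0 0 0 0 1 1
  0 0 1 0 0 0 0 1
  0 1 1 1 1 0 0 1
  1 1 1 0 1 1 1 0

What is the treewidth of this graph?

2

A width-2 tree decomposition is:
Bags: B1 = {c, g, h}  B2 = {c, f, h}  B3 = {a, c, h}  B4 = {b, g, h}  B5 = {e, g, h}  B6 = {b, d, g}
Tree: B1–B2, B1–B3, B1–B4, B4–B5, B4–B6
Every bag has size at most 3, so the width is 3 − 1 = 2 and tw(G) ≤ 2. Conversely, {b, d, g} is a clique of size 3, and the vertices of any clique must share a bag in every tree decomposition; so some bag has ≥ 3 vertices and tw(G) ≥ 2. Therefore the treewidth is 2.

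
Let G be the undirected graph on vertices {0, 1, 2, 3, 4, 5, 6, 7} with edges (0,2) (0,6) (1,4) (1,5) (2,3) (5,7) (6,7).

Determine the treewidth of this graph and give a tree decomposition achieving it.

Every bag has size at most 2, so the width is 2 − 1 = 1 and tw(G) ≤ 1. G has an edge, so its treewidth is at least 1. Combining the bounds, tw(G) = 1.

Treewidth 1.
Bags: B1 = {1, 4}  B2 = {1, 5}  B3 = {5, 7}  B4 = {6, 7}  B5 = {0, 6}  B6 = {0, 2}  B7 = {2, 3}
Tree: B1–B2, B2–B3, B3–B4, B4–B5, B5–B6, B6–B7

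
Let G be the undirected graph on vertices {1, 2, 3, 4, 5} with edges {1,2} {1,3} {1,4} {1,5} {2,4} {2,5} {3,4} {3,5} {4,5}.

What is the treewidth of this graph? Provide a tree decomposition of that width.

The largest bag has 4 vertices, giving width 3; this decomposition certifies tw(G) ≤ 3. Conversely, {1, 2, 4, 5} is a clique of size 4, and the vertices of any clique must share a bag in every tree decomposition; so some bag has ≥ 4 vertices and tw(G) ≥ 3. Combining the bounds, tw(G) = 3.

Treewidth 3.
Bags: B1 = {1, 3, 4, 5}  B2 = {1, 2, 4, 5}
Tree: B1–B2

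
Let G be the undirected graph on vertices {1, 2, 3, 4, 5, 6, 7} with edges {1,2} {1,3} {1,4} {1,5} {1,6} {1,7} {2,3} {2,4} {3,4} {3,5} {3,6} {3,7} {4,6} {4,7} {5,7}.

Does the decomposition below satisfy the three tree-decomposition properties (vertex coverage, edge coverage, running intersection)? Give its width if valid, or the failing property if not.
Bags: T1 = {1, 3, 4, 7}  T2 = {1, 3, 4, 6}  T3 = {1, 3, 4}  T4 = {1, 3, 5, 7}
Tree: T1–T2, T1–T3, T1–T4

No — vertex 2 appears in no bag.

A tree decomposition must satisfy three properties: every vertex lies in some bag; for every edge, both endpoints lie together in some bag; and for every vertex, the bags containing it form a connected subtree. Here vertex 2 appears in no bag, so the decomposition is invalid.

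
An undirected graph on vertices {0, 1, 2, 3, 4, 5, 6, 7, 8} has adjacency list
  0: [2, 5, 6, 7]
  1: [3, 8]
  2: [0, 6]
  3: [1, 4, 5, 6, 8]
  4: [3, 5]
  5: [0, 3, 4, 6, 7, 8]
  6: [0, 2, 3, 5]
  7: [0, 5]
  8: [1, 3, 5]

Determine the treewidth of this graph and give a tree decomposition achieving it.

Treewidth 2.
One such decomposition:
Bags: B1 = {0, 5, 6}  B2 = {0, 2, 6}  B3 = {3, 5, 6}  B4 = {3, 4, 5}  B5 = {0, 5, 7}  B6 = {3, 5, 8}  B7 = {1, 3, 8}
Tree: B1–B2, B1–B3, B3–B4, B1–B5, B3–B6, B6–B7

The largest bag has 3 vertices, giving width 2; this decomposition certifies tw(G) ≤ 2. For the lower bound, the 3 vertices {1, 3, 8} are pairwise adjacent, and any tree decomposition puts a clique entirely inside one bag — forcing width ≥ 2. Combining the bounds, tw(G) = 2.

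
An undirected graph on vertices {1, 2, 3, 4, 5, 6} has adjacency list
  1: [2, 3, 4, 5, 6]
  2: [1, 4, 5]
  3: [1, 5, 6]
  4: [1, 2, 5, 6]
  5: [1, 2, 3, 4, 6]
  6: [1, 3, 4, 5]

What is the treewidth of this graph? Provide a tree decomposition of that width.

Each bag holds 4 vertices, so the decomposition has width 3, which upper-bounds the treewidth. On the other hand G contains the 4-clique {1, 3, 5, 6}. A clique must lie in a single bag of any decomposition, so no decomposition can have width below 3. Therefore the treewidth is 3.

Treewidth 3.
One optimal decomposition is:
Bags: B1 = {1, 4, 5, 6}  B2 = {1, 3, 5, 6}  B3 = {1, 2, 4, 5}
Tree: B1–B2, B1–B3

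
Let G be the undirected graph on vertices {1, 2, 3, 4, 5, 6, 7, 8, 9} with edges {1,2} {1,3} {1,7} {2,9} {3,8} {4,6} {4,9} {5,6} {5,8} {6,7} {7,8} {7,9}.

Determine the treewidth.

3

A width-3 tree decomposition is:
Bags: B1 = {4, 5, 6, 8}  B2 = {4, 6, 7, 8}  B3 = {4, 7, 8, 9}  B4 = {3, 7, 8, 9}  B5 = {1, 3, 7, 9}  B6 = {1, 2, 3, 9}
Tree: B1–B2, B2–B3, B3–B4, B4–B5, B5–B6
Every bag has size at most 4, so the width is 4 − 1 = 3 and tw(G) ≤ 3. For the lower bound: the 4 vertex sets {4,5,6}, {8}, {7}, {1,2,3,9} are disjoint, each induces a connected subgraph, and every pair is joined by at least one edge of G. Contracting each set to a single vertex therefore yields K_{4} as a minor, and since treewidth is minor-monotone, tw(G) ≥ tw(K_{4}) = 3. The upper and lower bounds meet at 3, so that is the treewidth.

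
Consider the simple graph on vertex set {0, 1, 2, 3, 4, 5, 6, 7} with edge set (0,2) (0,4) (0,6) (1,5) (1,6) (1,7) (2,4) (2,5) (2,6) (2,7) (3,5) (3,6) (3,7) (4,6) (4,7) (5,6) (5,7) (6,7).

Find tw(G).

A width-3 tree decomposition is:
Bags: B1 = {1, 5, 6, 7}  B2 = {3, 5, 6, 7}  B3 = {2, 5, 6, 7}  B4 = {2, 4, 6, 7}  B5 = {0, 2, 4, 6}
Tree: B1–B2, B1–B3, B3–B4, B4–B5
The largest bag has 4 vertices, giving width 3; this decomposition certifies tw(G) ≤ 3. For the lower bound, the 4 vertices {0, 2, 4, 6} are pairwise adjacent, and any tree decomposition puts a clique entirely inside one bag — forcing width ≥ 3. Therefore the treewidth is 3.

3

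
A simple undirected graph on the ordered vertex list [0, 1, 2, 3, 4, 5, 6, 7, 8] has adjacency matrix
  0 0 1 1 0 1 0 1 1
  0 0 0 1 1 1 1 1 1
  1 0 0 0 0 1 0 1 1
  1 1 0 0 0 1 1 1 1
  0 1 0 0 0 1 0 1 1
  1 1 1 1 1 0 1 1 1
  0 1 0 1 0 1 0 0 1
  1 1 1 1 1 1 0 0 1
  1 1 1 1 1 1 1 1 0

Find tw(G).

A width-4 tree decomposition is:
Bags: B1 = {1, 3, 5, 7, 8}  B2 = {1, 4, 5, 7, 8}  B3 = {0, 3, 5, 7, 8}  B4 = {0, 2, 5, 7, 8}  B5 = {1, 3, 5, 6, 8}
Tree: B1–B2, B1–B3, B3–B4, B1–B5
The largest bag has 5 vertices, giving width 4; this decomposition certifies tw(G) ≤ 4. On the other hand G contains the 5-clique {1, 3, 5, 6, 8}. A clique must lie in a single bag of any decomposition, so no decomposition can have width below 4. Combining the bounds, tw(G) = 4.

4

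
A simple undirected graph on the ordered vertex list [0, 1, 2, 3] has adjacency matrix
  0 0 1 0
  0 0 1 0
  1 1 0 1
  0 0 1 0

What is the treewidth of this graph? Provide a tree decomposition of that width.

Treewidth 1.
One such decomposition:
Bags: B1 = {0, 2}  B2 = {2, 3}  B3 = {1, 2}
Tree: B1–B2, B2–B3

Each bag holds 2 vertices, so the decomposition has width 1, which upper-bounds the treewidth. Since G has at least one edge (e.g. 2–0), it is not an edgeless graph, so tw(G) ≥ 1. The upper and lower bounds meet at 1, so that is the treewidth.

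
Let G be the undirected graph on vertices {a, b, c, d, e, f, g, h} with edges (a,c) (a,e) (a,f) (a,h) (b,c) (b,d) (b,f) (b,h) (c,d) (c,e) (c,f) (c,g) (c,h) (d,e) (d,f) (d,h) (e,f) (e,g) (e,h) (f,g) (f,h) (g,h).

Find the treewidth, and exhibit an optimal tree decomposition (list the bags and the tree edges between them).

Each bag holds 5 vertices, so the decomposition has width 4, which upper-bounds the treewidth. For the lower bound, the 5 vertices {c, d, e, f, h} are pairwise adjacent, and any tree decomposition puts a clique entirely inside one bag — forcing width ≥ 4. The upper and lower bounds meet at 4, so that is the treewidth.

Treewidth 4.
One such decomposition:
Bags: B1 = {c, e, f, g, h}  B2 = {c, d, e, f, h}  B3 = {a, c, e, f, h}  B4 = {b, c, d, f, h}
Tree: B1–B2, B1–B3, B2–B4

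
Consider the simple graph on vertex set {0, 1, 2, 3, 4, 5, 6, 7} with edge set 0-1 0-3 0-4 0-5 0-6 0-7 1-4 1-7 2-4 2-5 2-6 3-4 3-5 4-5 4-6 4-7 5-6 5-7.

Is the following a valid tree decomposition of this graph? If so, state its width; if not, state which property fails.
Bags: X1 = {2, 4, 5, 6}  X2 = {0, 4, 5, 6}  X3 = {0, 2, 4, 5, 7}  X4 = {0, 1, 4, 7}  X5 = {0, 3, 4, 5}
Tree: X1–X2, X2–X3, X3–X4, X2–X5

No — bags containing vertex 2 are not connected in the tree.

A tree decomposition must satisfy three properties: every vertex lies in some bag; for every edge, both endpoints lie together in some bag; and for every vertex, the bags containing it form a connected subtree. Here bags containing vertex 2 are not connected in the tree, so the decomposition is invalid.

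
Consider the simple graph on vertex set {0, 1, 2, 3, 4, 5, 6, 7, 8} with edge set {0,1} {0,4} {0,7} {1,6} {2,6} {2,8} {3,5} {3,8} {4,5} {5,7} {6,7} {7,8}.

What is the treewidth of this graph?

A width-3 tree decomposition is:
Bags: B1 = {0, 1, 2, 6}  B2 = {0, 2, 6, 7}  B3 = {0, 2, 7, 8}  B4 = {0, 4, 7, 8}  B5 = {4, 5, 7, 8}  B6 = {3, 4, 5, 8}
Tree: B1–B2, B2–B3, B3–B4, B4–B5, B5–B6
Each bag holds 4 vertices, so the decomposition has width 3, which upper-bounds the treewidth. For the lower bound: the 4 vertex sets {1,2,6}, {0}, {7}, {3,4,5,8} are disjoint, each induces a connected subgraph, and every pair is joined by at least one edge of G. Contracting each set to a single vertex therefore yields K_{4} as a minor, and since treewidth is minor-monotone, tw(G) ≥ tw(K_{4}) = 3. Therefore the treewidth is 3.

3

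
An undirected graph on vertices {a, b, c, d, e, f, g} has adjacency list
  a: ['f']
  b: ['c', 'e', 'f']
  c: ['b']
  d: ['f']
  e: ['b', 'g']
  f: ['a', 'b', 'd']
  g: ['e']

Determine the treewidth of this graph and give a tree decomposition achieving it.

Each bag holds 2 vertices, so the decomposition has width 1, which upper-bounds the treewidth. Any graph with an edge has treewidth ≥ 1, and G has the edge b–e. Therefore the treewidth is 1.

Treewidth 1.
Bags: B1 = {b, e}  B2 = {b, f}  B3 = {a, f}  B4 = {d, f}  B5 = {b, c}  B6 = {e, g}
Tree: B1–B2, B2–B3, B2–B4, B2–B5, B1–B6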